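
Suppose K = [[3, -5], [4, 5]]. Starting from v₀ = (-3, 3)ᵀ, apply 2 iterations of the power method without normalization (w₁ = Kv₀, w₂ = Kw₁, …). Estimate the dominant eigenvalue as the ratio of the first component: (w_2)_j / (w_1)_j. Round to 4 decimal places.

3.6250

w1 = Kv₀ = (3·(-3) + (-5)·3; 4·(-3) + 5·3) = (-24, 3)
w2 = Kw1 = (3·(-24) + (-5)·3; 4·(-24) + 5·3) = (-87, -81)
Ratio at component: -87 / -24 = 3.6250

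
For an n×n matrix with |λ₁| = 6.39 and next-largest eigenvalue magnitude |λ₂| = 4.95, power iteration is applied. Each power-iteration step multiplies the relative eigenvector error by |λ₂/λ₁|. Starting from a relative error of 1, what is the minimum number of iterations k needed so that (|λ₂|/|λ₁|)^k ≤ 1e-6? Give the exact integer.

55

|λ₂/λ₁| = 4.95/6.39 = 0.77465
Need k ≥ ln(1e-6) / ln(0.77465) = -13.8155 / -0.2553 ≈ 54.105
Smallest integer k satisfying the bound: 55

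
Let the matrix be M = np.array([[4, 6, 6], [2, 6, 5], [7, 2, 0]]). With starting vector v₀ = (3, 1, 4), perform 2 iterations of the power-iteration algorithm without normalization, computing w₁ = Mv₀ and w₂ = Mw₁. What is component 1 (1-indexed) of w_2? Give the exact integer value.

498

w1 = Mv₀ = (42, 32, 23)
w2 = Mw1 = (498, 391, 358)
The requested component of w2 is 498.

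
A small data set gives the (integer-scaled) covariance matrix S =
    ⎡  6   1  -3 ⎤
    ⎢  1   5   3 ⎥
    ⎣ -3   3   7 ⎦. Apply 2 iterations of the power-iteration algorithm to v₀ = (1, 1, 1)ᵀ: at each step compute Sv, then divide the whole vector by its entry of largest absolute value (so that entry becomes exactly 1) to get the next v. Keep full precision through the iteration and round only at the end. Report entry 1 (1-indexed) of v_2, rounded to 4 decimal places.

0.1714

Sv0 = (4.00000, 9.00000, 7.00000); divide by 9.00000 → v1 = (0.44444, 1.00000, 0.77778)
Sv1 = (1.33333, 7.77778, 7.11111); divide by 7.77778 → v2 = (0.17143, 1.00000, 0.91429)
Requested entry of v2: 12/70 = 0.1714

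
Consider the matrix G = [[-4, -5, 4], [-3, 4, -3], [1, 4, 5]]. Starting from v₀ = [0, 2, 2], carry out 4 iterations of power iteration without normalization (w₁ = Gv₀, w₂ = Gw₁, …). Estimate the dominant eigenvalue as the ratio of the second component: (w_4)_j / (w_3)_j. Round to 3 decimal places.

w1 = Gv₀ = (-2, 2, 18)
w2 = Gw1 = (70, -40, 96)
w3 = Gw2 = (304, -658, 390)
w4 = Gw3 = (3634, -4714, -378)
Ratio at component: -4714 / -658 = 7.164

λ ≈ 7.164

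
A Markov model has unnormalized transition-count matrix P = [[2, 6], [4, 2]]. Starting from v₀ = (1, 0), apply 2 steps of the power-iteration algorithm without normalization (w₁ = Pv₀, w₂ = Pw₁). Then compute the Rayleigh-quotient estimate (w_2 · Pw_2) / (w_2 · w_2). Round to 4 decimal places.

w1 = Pv₀ = (2, 4)
w2 = Pw1 = (28, 16)
Pw2 = (152, 144)
w2·Pw2 = 28·152 + 16·144 = 6560; w2·w2 = 28·28 + 16·16 = 1040
λ ≈ 6560/1040 = 6.3077

λ ≈ 6.3077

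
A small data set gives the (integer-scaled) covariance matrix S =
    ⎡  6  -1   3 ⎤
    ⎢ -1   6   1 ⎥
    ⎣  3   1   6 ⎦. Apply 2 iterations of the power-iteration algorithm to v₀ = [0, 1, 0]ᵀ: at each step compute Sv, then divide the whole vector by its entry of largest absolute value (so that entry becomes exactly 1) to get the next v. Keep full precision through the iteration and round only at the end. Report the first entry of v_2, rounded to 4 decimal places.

Sv0 = (-1.00000, 6.00000, 1.00000); divide by 6.00000 → v1 = (-0.16667, 1.00000, 0.16667)
Sv1 = (-1.50000, 6.33333, 1.50000); divide by 6.33333 → v2 = (-0.23684, 1.00000, 0.23684)
Requested entry of v2: -9/38 = -0.2368

-0.2368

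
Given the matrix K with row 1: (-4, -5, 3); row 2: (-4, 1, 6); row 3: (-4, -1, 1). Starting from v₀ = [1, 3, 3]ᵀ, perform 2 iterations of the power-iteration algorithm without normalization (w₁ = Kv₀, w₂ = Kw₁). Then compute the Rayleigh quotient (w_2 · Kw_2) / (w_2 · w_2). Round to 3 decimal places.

w1 = Kv₀ = (-10, 17, -4)
w2 = Kw1 = (-57, 33, 19)
Kw2 = (120, 375, 214)
w2·Kw2 = (-57)·120 + 33·375 + 19·214 = 9601; w2·w2 = (-57)·(-57) + 33·33 + 19·19 = 4699
λ ≈ 9601/4699 = 2.043

λ ≈ 2.043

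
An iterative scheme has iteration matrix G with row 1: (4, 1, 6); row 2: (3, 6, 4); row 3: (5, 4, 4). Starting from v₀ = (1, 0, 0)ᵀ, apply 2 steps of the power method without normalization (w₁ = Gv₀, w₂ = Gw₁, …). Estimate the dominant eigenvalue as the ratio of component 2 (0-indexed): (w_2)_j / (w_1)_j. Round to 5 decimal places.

λ ≈ 10.40000

w1 = Gv₀ = (4·1 + 1·0 + 6·0; 3·1 + 6·0 + 4·0; 5·1 + 4·0 + 4·0) = (4, 3, 5)
w2 = Gw1 = (4·4 + 1·3 + 6·5; 3·4 + 6·3 + 4·5; 5·4 + 4·3 + 4·5) = (49, 50, 52)
Ratio at component: 52 / 5 = 10.40000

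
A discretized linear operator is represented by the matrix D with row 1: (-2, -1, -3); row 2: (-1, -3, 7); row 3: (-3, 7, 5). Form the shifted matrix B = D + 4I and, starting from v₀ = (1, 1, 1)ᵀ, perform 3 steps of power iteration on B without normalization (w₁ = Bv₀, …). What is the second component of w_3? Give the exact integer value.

1354

B = D + 4I has rows (2, -1, -3); (-1, 1, 7); (-3, 7, 9)
w1 = Bv₀ = (-2, 7, 13)
w2 = Bw1 = (-50, 100, 172)
w3 = Bw2 = (-716, 1354, 2398)
Requested component of w3: 1354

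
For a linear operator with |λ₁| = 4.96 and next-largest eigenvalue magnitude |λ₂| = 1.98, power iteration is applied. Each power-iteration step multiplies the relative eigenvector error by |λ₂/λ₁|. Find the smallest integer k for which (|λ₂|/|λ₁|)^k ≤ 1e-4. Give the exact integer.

|λ₂/λ₁| = 1.98/4.96 = 0.39919
Need k ≥ ln(1e-4) / ln(0.39919) = -9.2103 / -0.9183 ≈ 10.030
Smallest integer k satisfying the bound: 11

11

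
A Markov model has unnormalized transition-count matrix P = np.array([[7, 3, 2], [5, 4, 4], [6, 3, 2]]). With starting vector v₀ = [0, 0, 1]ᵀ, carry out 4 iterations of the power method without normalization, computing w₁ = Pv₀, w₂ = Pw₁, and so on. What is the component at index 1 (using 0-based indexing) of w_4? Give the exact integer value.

w1 = Pv₀ = (2, 4, 2)
w2 = Pw1 = (30, 34, 28)
w3 = Pw2 = (368, 398, 338)
w4 = Pw3 = (4446, 4784, 4078)
The requested component of w4 is 4784.

4784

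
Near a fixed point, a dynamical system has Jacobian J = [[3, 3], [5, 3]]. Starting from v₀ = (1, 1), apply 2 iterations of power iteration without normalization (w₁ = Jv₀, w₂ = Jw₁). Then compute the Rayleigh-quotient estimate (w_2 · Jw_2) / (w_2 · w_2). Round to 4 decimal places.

6.8769

w1 = Jv₀ = (3·1 + 3·1; 5·1 + 3·1) = (6, 8)
w2 = Jw1 = (3·6 + 3·8; 5·6 + 3·8) = (42, 54)
Jw2 = (288, 372)
w2·Jw2 = 42·288 + 54·372 = 32184; w2·w2 = 42·42 + 54·54 = 4680
λ ≈ 32184/4680 = 6.8769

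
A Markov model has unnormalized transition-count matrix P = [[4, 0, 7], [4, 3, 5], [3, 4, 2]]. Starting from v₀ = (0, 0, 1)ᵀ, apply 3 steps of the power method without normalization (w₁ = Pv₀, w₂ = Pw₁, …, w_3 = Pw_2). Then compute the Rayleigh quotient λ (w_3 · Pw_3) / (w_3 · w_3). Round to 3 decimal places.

w1 = Pv₀ = (4·0 + 0·0 + 7·1; 4·0 + 3·0 + 5·1; 3·0 + 4·0 + 2·1) = (7, 5, 2)
w2 = Pw1 = (4·7 + 0·5 + 7·2; 4·7 + 3·5 + 5·2; 3·7 + 4·5 + 2·2) = (42, 53, 45)
w3 = Pw2 = (483, 552, 428)
Pw3 = (4928, 5728, 4513)
w3·Pw3 = 483·4928 + 552·5728 + 428·4513 = 7473644; w3·w3 = 483·483 + 552·552 + 428·428 = 721177
λ ≈ 7473644/721177 = 10.363

10.363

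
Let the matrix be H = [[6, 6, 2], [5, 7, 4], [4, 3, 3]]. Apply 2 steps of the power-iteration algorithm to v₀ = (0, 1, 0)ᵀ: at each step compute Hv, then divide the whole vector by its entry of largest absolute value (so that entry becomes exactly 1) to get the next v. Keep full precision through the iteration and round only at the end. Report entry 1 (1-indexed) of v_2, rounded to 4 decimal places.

Hv0 = (6.00000, 7.00000, 3.00000); divide by 7.00000 → v1 = (0.85714, 1.00000, 0.42857)
Hv1 = (12.00000, 13.00000, 7.71429); divide by 13.00000 → v2 = (0.92308, 1.00000, 0.59341)
Requested entry of v2: 84/91 = 0.9231

0.9231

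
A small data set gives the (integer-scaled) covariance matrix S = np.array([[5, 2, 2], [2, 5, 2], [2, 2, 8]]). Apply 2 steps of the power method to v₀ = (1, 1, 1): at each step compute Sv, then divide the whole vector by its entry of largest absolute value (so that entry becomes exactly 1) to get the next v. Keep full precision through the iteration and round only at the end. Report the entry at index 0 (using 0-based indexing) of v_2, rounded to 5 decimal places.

0.65909

Sv0 = (9.000000, 9.000000, 12.000000); divide by 12.000000 → v1 = (0.750000, 0.750000, 1.000000)
Sv1 = (7.250000, 7.250000, 11.000000); divide by 11.000000 → v2 = (0.659091, 0.659091, 1.000000)
Requested entry of v2: 87/132 = 0.65909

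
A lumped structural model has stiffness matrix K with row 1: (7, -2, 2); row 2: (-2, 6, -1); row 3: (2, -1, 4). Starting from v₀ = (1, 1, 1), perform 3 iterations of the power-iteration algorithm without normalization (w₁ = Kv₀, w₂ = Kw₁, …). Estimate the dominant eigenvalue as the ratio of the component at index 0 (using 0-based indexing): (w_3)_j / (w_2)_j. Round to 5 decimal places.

w1 = Kv₀ = (7, 3, 5)
w2 = Kw1 = (53, -1, 31)
w3 = Kw2 = (435, -143, 231)
Ratio at component: 435 / 53 = 8.20755

λ ≈ 8.20755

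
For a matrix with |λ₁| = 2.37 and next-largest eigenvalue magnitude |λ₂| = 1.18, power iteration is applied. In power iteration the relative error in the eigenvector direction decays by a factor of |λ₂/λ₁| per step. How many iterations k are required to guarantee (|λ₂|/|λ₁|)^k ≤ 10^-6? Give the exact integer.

|λ₂/λ₁| = 1.18/2.37 = 0.49789
Need k ≥ ln(10^-6) / ln(0.49789) = -13.8155 / -0.6974 ≈ 19.811
Smallest integer k satisfying the bound: 20

20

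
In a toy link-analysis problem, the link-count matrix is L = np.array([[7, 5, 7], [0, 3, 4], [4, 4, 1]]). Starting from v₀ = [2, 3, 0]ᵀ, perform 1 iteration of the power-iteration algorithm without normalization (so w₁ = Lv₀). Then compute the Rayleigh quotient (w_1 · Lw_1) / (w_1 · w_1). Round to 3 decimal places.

w1 = Lv₀ = (29, 9, 20)
Lw1 = (388, 107, 172)
w1·Lw1 = 29·388 + 9·107 + 20·172 = 15655; w1·w1 = 29·29 + 9·9 + 20·20 = 1322
λ ≈ 15655/1322 = 11.842

λ ≈ 11.842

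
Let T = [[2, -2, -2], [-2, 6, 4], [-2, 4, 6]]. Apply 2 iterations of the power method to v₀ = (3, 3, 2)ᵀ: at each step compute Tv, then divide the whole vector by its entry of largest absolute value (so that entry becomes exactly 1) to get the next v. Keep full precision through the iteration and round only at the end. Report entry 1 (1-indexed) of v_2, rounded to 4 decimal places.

Tv0 = (-4.00000, 20.00000, 18.00000); divide by 20.00000 → v1 = (-0.20000, 1.00000, 0.90000)
Tv1 = (-4.20000, 10.00000, 9.80000); divide by 10.00000 → v2 = (-0.42000, 1.00000, 0.98000)
Requested entry of v2: -84/200 = -0.4200

-0.4200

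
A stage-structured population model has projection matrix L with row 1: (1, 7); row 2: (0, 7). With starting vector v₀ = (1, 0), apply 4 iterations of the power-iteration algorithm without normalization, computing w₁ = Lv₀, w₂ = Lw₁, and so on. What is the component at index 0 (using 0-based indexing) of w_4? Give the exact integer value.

w1 = Lv₀ = (1·1 + 7·0; 0·1 + 7·0) = (1, 0)
w2 = Lw1 = (1·1 + 7·0; 0·1 + 7·0) = (1, 0)
w3 = Lw2 = (1, 0)
w4 = Lw3 = (1, 0)
The requested component of w4 is 1.

1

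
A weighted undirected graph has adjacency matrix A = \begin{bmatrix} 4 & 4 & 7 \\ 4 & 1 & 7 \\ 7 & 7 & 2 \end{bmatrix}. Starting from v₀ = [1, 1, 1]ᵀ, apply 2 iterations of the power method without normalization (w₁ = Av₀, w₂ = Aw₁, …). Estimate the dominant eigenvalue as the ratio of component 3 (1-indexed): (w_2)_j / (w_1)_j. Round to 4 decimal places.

13.8125

w1 = Av₀ = (4·1 + 4·1 + 7·1; 4·1 + 1·1 + 7·1; 7·1 + 7·1 + 2·1) = (15, 12, 16)
w2 = Aw1 = (4·15 + 4·12 + 7·16; 4·15 + 1·12 + 7·16; 7·15 + 7·12 + 2·16) = (220, 184, 221)
Ratio at component: 221 / 16 = 13.8125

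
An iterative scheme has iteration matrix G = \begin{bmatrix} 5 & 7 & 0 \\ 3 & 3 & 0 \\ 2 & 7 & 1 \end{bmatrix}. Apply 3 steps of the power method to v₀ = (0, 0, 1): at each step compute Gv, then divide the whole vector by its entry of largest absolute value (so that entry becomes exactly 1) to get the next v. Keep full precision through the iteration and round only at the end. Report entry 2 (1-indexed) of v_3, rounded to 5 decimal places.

0.00000

Gv0 = (0.000000, 0.000000, 1.000000); divide by 1.000000 → v1 = (0.000000, 0.000000, 1.000000)
Gv1 = (0.000000, 0.000000, 1.000000); divide by 1.000000 → v2 = (0.000000, 0.000000, 1.000000)
Gv2 = (0.000000, 0.000000, 1.000000); divide by 1.000000 → v3 = (0.000000, 0.000000, 1.000000)
Requested entry of v3: 0/1 = 0.00000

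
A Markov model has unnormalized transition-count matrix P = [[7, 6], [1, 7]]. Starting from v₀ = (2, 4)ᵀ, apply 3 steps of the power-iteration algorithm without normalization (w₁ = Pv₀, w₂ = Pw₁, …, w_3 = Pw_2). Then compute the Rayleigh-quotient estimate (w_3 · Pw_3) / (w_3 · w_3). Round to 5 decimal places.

λ ≈ 9.70682

w1 = Pv₀ = (7·2 + 6·4; 1·2 + 7·4) = (38, 30)
w2 = Pw1 = (7·38 + 6·30; 1·38 + 7·30) = (446, 248)
w3 = Pw2 = (4610, 2182)
Pw3 = (45362, 19884)
w3·Pw3 = 4610·45362 + 2182·19884 = 252505708; w3·w3 = 4610·4610 + 2182·2182 = 26013224
λ ≈ 252505708/26013224 = 9.70682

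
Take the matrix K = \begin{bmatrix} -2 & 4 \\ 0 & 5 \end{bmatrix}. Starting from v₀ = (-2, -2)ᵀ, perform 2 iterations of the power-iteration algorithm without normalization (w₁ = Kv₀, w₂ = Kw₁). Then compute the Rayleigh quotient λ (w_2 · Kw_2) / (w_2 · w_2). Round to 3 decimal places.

4.782

w1 = Kv₀ = ((-2)·(-2) + 4·(-2); 0·(-2) + 5·(-2)) = (-4, -10)
w2 = Kw1 = ((-2)·(-4) + 4·(-10); 0·(-4) + 5·(-10)) = (-32, -50)
Kw2 = (-136, -250)
w2·Kw2 = (-32)·(-136) + (-50)·(-250) = 16852; w2·w2 = (-32)·(-32) + (-50)·(-50) = 3524
λ ≈ 16852/3524 = 4.782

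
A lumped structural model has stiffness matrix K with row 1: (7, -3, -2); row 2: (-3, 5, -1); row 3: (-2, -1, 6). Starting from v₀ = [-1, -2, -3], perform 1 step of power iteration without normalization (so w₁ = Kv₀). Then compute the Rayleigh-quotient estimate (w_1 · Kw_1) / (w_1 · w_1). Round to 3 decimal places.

w1 = Kv₀ = (5, -4, -14)
Kw1 = (75, -21, -90)
w1·Kw1 = 5·75 + (-4)·(-21) + (-14)·(-90) = 1719; w1·w1 = 5·5 + (-4)·(-4) + (-14)·(-14) = 237
λ ≈ 1719/237 = 7.253

λ ≈ 7.253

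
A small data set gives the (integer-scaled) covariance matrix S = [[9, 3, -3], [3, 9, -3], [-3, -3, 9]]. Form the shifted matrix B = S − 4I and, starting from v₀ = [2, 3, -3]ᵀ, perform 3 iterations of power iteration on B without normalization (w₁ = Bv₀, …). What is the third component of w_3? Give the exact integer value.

B = S − 4I has rows (5, 3, -3); (3, 5, -3); (-3, -3, 5)
w1 = Bv₀ = (28, 30, -30)
w2 = Bw1 = (320, 324, -324)
w3 = Bw2 = (3544, 3552, -3552)
Requested component of w3: -3552

-3552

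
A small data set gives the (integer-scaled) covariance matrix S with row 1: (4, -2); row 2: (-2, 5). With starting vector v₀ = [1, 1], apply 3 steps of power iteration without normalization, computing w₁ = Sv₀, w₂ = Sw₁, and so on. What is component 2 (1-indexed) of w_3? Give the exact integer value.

w1 = Sv₀ = (2, 3)
w2 = Sw1 = (2, 11)
w3 = Sw2 = (-14, 51)
The requested component of w3 is 51.

51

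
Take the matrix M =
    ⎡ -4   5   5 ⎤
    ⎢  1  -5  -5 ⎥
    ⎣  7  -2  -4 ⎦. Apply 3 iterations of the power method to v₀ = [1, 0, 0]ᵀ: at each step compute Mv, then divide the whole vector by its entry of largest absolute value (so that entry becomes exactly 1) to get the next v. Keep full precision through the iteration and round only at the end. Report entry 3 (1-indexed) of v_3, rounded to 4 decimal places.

Mv0 = (-4.00000, 1.00000, 7.00000); divide by 7.00000 → v1 = (-0.57143, 0.14286, 1.00000)
Mv1 = (8.00000, -6.28571, -8.28571); divide by -8.28571 → v2 = (-0.96552, 0.75862, 1.00000)
Mv2 = (12.65517, -9.75862, -12.27586); divide by 12.65517 → v3 = (1.00000, -0.77112, -0.97003)
Requested entry of v3: 712/-734 = -0.9700

-0.9700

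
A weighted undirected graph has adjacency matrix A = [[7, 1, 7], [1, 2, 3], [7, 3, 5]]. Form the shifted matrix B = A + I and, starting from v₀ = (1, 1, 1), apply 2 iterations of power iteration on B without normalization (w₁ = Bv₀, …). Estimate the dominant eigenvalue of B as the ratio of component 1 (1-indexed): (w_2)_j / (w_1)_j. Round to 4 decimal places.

B = A + I has rows (8, 1, 7); (1, 3, 3); (7, 3, 6)
w1 = Bv₀ = (16, 7, 16)
w2 = Bw1 = (247, 85, 229)
Ratio: 247/16 = 15.4375

15.4375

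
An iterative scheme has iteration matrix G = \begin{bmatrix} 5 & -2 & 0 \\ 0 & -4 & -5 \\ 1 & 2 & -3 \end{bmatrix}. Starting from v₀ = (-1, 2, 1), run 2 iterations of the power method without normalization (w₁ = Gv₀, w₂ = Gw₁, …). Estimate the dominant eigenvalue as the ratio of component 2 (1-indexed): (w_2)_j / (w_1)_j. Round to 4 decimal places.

w1 = Gv₀ = (5·(-1) + (-2)·2 + 0·1; 0·(-1) + (-4)·2 + (-5)·1; 1·(-1) + 2·2 + (-3)·1) = (-9, -13, 0)
w2 = Gw1 = (5·(-9) + (-2)·(-13) + 0·0; 0·(-9) + (-4)·(-13) + (-5)·0; 1·(-9) + 2·(-13) + (-3)·0) = (-19, 52, -35)
Ratio at component: 52 / -13 = -4.0000

λ ≈ -4.0000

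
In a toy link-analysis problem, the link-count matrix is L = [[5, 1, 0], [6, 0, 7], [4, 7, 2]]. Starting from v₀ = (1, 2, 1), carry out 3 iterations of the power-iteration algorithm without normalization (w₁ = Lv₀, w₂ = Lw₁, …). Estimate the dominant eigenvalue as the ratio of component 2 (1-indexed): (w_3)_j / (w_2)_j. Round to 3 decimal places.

w1 = Lv₀ = (5·1 + 1·2 + 0·1; 6·1 + 0·2 + 7·1; 4·1 + 7·2 + 2·1) = (7, 13, 20)
w2 = Lw1 = (5·7 + 1·13 + 0·20; 6·7 + 0·13 + 7·20; 4·7 + 7·13 + 2·20) = (48, 182, 159)
w3 = Lw2 = (422, 1401, 1784)
Ratio at component: 1401 / 182 = 7.698

7.698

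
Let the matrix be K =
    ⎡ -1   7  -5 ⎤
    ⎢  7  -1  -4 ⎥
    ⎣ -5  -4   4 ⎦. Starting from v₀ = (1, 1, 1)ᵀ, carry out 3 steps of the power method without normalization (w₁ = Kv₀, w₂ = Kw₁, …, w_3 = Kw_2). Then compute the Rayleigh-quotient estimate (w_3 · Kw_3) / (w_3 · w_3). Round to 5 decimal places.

w1 = Kv₀ = ((-1)·1 + 7·1 + (-5)·1; 7·1 + (-1)·1 + (-4)·1; (-5)·1 + (-4)·1 + 4·1) = (1, 2, -5)
w2 = Kw1 = ((-1)·1 + 7·2 + (-5)·(-5); 7·1 + (-1)·2 + (-4)·(-5); (-5)·1 + (-4)·2 + 4·(-5)) = (38, 25, -33)
w3 = Kw2 = (302, 373, -422)
Kw3 = (4419, 3429, -4690)
w3·Kw3 = 302·4419 + 373·3429 + (-422)·(-4690) = 4592735; w3·w3 = 302·302 + 373·373 + (-422)·(-422) = 408417
λ ≈ 4592735/408417 = 11.24521

11.24521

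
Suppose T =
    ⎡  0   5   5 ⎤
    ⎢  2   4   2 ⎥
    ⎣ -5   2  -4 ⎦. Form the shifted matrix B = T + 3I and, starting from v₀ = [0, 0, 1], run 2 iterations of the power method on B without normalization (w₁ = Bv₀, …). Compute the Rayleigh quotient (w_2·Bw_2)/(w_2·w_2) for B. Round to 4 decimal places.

μ ≈ 4.2897

B = T + 3I has rows (3, 5, 5); (2, 7, 2); (-5, 2, -1)
w1 = Bv₀ = (3·0 + 5·0 + 5·1; 2·0 + 7·0 + 2·1; (-5)·0 + 2·0 + (-1)·1) = (5, 2, -1)
w2 = Bw1 = (3·5 + 5·2 + 5·(-1); 2·5 + 7·2 + 2·(-1); (-5)·5 + 2·2 + (-1)·(-1)) = (20, 22, -20)
Bw2 = (70, 154, -36)
w2·Bw2 = 5508; w2·w2 = 1284; μ ≈ 5508/1284 = 4.2897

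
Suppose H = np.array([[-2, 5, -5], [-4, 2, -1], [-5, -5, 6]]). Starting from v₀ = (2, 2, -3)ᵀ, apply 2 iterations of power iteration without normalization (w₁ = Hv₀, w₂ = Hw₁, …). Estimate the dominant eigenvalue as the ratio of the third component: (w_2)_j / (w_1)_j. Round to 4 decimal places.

8.6316

w1 = Hv₀ = ((-2)·2 + 5·2 + (-5)·(-3); (-4)·2 + 2·2 + (-1)·(-3); (-5)·2 + (-5)·2 + 6·(-3)) = (21, -1, -38)
w2 = Hw1 = ((-2)·21 + 5·(-1) + (-5)·(-38); (-4)·21 + 2·(-1) + (-1)·(-38); (-5)·21 + (-5)·(-1) + 6·(-38)) = (143, -48, -328)
Ratio at component: -328 / -38 = 8.6316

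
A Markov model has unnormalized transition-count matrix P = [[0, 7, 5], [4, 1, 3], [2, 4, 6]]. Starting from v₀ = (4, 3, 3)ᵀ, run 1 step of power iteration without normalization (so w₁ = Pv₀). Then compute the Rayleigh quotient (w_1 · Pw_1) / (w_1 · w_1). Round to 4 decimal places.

w1 = Pv₀ = (36, 28, 38)
Pw1 = (386, 286, 412)
w1·Pw1 = 36·386 + 28·286 + 38·412 = 37560; w1·w1 = 36·36 + 28·28 + 38·38 = 3524
λ ≈ 37560/3524 = 10.6583

λ ≈ 10.6583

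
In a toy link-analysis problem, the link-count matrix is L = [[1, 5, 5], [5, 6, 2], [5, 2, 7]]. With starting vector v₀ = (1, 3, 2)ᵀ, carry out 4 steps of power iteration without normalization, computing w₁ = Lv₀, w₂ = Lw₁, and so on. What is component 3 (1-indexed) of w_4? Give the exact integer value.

w1 = Lv₀ = (1·1 + 5·3 + 5·2; 5·1 + 6·3 + 2·2; 5·1 + 2·3 + 7·2) = (26, 27, 25)
w2 = Lw1 = (1·26 + 5·27 + 5·25; 5·26 + 6·27 + 2·25; 5·26 + 2·27 + 7·25) = (286, 342, 359)
w3 = Lw2 = (3791, 4200, 4627)
w4 = Lw3 = (47926, 53409, 59744)
The requested component of w4 is 59744.

59744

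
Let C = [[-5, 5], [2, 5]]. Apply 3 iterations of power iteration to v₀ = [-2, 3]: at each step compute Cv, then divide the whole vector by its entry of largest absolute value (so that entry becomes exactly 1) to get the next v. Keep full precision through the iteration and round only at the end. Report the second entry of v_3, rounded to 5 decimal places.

Cv0 = (25.000000, 11.000000); divide by 25.000000 → v1 = (1.000000, 0.440000)
Cv1 = (-2.800000, 4.200000); divide by 4.200000 → v2 = (-0.666667, 1.000000)
Cv2 = (8.333333, 3.666667); divide by 8.333333 → v3 = (1.000000, 0.440000)
Requested entry of v3: 385/875 = 0.44000

0.44000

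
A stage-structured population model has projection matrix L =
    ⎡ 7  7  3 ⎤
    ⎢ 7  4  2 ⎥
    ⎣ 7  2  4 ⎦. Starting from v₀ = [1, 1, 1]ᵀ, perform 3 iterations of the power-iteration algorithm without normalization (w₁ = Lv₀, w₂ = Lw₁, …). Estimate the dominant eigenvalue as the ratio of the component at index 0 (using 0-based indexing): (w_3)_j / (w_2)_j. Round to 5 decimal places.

w1 = Lv₀ = (7·1 + 7·1 + 3·1; 7·1 + 4·1 + 2·1; 7·1 + 2·1 + 4·1) = (17, 13, 13)
w2 = Lw1 = (7·17 + 7·13 + 3·13; 7·17 + 4·13 + 2·13; 7·17 + 2·13 + 4·13) = (249, 197, 197)
w3 = Lw2 = (3713, 2925, 2925)
Ratio at component: 3713 / 249 = 14.91165

λ ≈ 14.91165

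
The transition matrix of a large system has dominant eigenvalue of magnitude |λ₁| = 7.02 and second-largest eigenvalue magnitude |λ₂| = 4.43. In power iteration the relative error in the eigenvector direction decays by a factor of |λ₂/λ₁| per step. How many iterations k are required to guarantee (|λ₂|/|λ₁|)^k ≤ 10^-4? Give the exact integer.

21

|λ₂/λ₁| = 4.43/7.02 = 0.63105
Need k ≥ ln(10^-4) / ln(0.63105) = -9.2103 / -0.4604 ≈ 20.007
Smallest integer k satisfying the bound: 21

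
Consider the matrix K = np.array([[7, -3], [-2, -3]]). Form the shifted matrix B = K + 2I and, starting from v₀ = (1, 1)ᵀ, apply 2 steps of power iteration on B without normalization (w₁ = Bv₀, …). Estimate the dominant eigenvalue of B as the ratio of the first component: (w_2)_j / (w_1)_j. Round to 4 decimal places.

10.5000

B = K + 2I has rows (9, -3); (-2, -1)
w1 = Bv₀ = (9·1 + (-3)·1; (-2)·1 + (-1)·1) = (6, -3)
w2 = Bw1 = (9·6 + (-3)·(-3); (-2)·6 + (-1)·(-3)) = (63, -9)
Ratio: 63/6 = 10.5000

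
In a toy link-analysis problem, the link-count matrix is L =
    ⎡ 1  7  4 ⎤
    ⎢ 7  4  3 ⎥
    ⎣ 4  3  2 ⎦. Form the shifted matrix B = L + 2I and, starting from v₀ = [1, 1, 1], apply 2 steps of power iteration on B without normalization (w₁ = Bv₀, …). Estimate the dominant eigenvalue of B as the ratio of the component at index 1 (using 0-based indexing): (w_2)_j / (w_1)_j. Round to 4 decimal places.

μ ≈ 14.1875

B = L + 2I has rows (3, 7, 4); (7, 6, 3); (4, 3, 4)
w1 = Bv₀ = (3·1 + 7·1 + 4·1; 7·1 + 6·1 + 3·1; 4·1 + 3·1 + 4·1) = (14, 16, 11)
w2 = Bw1 = (3·14 + 7·16 + 4·11; 7·14 + 6·16 + 3·11; 4·14 + 3·16 + 4·11) = (198, 227, 148)
Ratio: 227/16 = 14.1875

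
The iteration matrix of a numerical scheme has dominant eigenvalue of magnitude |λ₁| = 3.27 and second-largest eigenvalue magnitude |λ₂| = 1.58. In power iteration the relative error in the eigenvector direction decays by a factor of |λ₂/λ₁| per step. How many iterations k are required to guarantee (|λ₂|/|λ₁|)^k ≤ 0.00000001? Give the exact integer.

|λ₂/λ₁| = 1.58/3.27 = 0.48318
Need k ≥ ln(0.00000001) / ln(0.48318) = -18.4207 / -0.7274 ≈ 25.325
Smallest integer k satisfying the bound: 26

26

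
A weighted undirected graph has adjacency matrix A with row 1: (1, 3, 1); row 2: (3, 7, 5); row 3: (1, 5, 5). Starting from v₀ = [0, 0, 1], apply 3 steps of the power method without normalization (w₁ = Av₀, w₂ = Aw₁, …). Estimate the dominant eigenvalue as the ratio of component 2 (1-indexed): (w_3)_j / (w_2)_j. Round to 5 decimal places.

w1 = Av₀ = (1, 5, 5)
w2 = Aw1 = (21, 63, 51)
w3 = Aw2 = (261, 759, 591)
Ratio at component: 759 / 63 = 12.04762

12.04762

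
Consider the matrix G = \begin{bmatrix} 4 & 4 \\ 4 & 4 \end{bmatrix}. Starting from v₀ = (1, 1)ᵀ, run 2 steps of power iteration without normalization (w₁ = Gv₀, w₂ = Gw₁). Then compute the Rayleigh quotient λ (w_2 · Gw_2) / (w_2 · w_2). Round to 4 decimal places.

w1 = Gv₀ = (8, 8)
w2 = Gw1 = (64, 64)
Gw2 = (512, 512)
w2·Gw2 = 64·512 + 64·512 = 65536; w2·w2 = 64·64 + 64·64 = 8192
λ ≈ 65536/8192 = 8.0000

8.0000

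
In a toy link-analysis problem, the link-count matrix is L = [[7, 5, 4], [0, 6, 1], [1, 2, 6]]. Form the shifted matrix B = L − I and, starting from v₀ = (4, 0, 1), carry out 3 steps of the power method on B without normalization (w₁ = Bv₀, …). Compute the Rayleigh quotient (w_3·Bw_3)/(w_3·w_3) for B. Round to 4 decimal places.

B = L − I has rows (6, 5, 4); (0, 5, 1); (1, 2, 5)
w1 = Bv₀ = (28, 1, 9)
w2 = Bw1 = (209, 14, 75)
w3 = Bw2 = (1624, 145, 612)
Bw3 = (12917, 1337, 4974)
w3·Bw3 = 24215161; w3·w3 = 3032945; μ ≈ 24215161/3032945 = 7.9840

7.9840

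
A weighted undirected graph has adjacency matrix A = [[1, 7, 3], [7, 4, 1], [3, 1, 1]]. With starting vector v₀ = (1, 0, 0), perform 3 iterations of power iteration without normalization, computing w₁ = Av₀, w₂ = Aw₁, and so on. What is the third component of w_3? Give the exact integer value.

228

w1 = Av₀ = (1·1 + 7·0 + 3·0; 7·1 + 4·0 + 1·0; 3·1 + 1·0 + 1·0) = (1, 7, 3)
w2 = Aw1 = (1·1 + 7·7 + 3·3; 7·1 + 4·7 + 1·3; 3·1 + 1·7 + 1·3) = (59, 38, 13)
w3 = Aw2 = (364, 578, 228)
The requested component of w3 is 228.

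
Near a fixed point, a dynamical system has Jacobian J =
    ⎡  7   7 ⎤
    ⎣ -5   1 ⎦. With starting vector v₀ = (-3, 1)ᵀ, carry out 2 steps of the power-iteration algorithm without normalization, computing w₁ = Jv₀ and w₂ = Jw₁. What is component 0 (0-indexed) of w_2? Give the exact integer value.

14

w1 = Jv₀ = (7·(-3) + 7·1; (-5)·(-3) + 1·1) = (-14, 16)
w2 = Jw1 = (7·(-14) + 7·16; (-5)·(-14) + 1·16) = (14, 86)
The requested component of w2 is 14.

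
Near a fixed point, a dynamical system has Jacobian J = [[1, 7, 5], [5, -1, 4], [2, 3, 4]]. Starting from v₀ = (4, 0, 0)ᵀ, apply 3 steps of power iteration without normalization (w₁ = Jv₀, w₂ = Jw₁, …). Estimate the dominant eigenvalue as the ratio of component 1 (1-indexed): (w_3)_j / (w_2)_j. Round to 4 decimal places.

λ ≈ 4.9348

w1 = Jv₀ = (1·4 + 7·0 + 5·0; 5·4 + (-1)·0 + 4·0; 2·4 + 3·0 + 4·0) = (4, 20, 8)
w2 = Jw1 = (1·4 + 7·20 + 5·8; 5·4 + (-1)·20 + 4·8; 2·4 + 3·20 + 4·8) = (184, 32, 100)
w3 = Jw2 = (908, 1288, 864)
Ratio at component: 908 / 184 = 4.9348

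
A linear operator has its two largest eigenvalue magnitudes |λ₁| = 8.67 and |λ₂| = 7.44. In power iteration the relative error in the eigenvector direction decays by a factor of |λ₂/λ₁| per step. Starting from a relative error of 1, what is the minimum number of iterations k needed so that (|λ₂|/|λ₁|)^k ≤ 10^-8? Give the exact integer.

|λ₂/λ₁| = 7.44/8.67 = 0.85813
Need k ≥ ln(10^-8) / ln(0.85813) = -18.4207 / -0.1530 ≈ 120.398
Smallest integer k satisfying the bound: 121

121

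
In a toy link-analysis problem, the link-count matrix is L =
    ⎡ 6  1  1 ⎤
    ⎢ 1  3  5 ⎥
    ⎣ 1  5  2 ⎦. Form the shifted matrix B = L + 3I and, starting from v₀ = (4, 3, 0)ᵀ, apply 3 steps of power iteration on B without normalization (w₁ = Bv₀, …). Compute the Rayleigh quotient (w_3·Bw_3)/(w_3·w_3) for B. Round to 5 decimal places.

μ ≈ 11.22828

B = L + 3I has rows (9, 1, 1); (1, 6, 5); (1, 5, 5)
w1 = Bv₀ = (9·4 + 1·3 + 1·0; 1·4 + 6·3 + 5·0; 1·4 + 5·3 + 5·0) = (39, 22, 19)
w2 = Bw1 = (9·39 + 1·22 + 1·19; 1·39 + 6·22 + 5·19; 1·39 + 5·22 + 5·19) = (392, 266, 244)
w3 = Bw2 = (4038, 3208, 2942)
Bw3 = (42492, 37996, 34788)
w3·Bw3 = 395820160; w3·w3 = 35252072; μ ≈ 395820160/35252072 = 11.22828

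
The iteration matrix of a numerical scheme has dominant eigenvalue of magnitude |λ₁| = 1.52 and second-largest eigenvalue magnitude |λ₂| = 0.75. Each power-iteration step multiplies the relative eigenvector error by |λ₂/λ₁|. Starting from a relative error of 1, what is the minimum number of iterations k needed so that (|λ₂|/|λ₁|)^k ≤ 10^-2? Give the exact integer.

|λ₂/λ₁| = 0.75/1.52 = 0.49342
Need k ≥ ln(10^-2) / ln(0.49342) = -4.6052 / -0.7064 ≈ 6.519
Smallest integer k satisfying the bound: 7

7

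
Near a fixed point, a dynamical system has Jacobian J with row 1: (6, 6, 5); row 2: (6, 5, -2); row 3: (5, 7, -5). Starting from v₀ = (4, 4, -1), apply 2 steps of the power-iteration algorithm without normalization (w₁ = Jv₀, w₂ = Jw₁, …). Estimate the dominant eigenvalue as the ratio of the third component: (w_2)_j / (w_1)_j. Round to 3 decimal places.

λ ≈ 5.132

w1 = Jv₀ = (6·4 + 6·4 + 5·(-1); 6·4 + 5·4 + (-2)·(-1); 5·4 + 7·4 + (-5)·(-1)) = (43, 46, 53)
w2 = Jw1 = (6·43 + 6·46 + 5·53; 6·43 + 5·46 + (-2)·53; 5·43 + 7·46 + (-5)·53) = (799, 382, 272)
Ratio at component: 272 / 53 = 5.132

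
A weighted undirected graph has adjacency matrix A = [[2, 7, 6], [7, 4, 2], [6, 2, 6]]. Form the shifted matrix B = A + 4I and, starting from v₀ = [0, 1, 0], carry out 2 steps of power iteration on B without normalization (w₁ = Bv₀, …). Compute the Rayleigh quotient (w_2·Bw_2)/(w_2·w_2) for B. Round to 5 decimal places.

μ ≈ 17.65118

B = A + 4I has rows (6, 7, 6); (7, 8, 2); (6, 2, 10)
w1 = Bv₀ = (7, 8, 2)
w2 = Bw1 = (110, 117, 78)
Bw2 = (1947, 1862, 1674)
w2·Bw2 = 562596; w2·w2 = 31873; μ ≈ 562596/31873 = 17.65118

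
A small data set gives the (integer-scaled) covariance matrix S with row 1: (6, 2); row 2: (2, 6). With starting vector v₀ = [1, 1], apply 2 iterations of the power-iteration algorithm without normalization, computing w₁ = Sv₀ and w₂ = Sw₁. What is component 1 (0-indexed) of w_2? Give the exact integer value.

w1 = Sv₀ = (8, 8)
w2 = Sw1 = (64, 64)
The requested component of w2 is 64.

64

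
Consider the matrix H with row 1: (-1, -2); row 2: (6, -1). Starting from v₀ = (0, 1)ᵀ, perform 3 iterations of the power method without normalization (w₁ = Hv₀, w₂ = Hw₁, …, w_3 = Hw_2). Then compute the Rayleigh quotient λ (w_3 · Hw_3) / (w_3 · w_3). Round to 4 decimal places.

0.6269

w1 = Hv₀ = ((-1)·0 + (-2)·1; 6·0 + (-1)·1) = (-2, -1)
w2 = Hw1 = ((-1)·(-2) + (-2)·(-1); 6·(-2) + (-1)·(-1)) = (4, -11)
w3 = Hw2 = (18, 35)
Hw3 = (-88, 73)
w3·Hw3 = 18·(-88) + 35·73 = 971; w3·w3 = 18·18 + 35·35 = 1549
λ ≈ 971/1549 = 0.6269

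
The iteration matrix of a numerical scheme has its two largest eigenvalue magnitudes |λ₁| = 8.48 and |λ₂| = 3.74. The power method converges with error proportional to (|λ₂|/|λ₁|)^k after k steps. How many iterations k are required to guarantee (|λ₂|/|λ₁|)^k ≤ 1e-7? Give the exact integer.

|λ₂/λ₁| = 3.74/8.48 = 0.44104
Need k ≥ ln(1e-7) / ln(0.44104) = -16.1181 / -0.8186 ≈ 19.689
Smallest integer k satisfying the bound: 20

20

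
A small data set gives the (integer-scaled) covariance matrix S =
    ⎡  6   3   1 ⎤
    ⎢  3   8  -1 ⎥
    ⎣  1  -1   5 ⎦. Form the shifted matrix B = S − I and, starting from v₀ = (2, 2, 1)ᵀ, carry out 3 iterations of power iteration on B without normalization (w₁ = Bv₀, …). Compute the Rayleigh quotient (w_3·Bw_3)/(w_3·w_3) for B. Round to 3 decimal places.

B = S − I has rows (5, 3, 1); (3, 7, -1); (1, -1, 4)
w1 = Bv₀ = (5·2 + 3·2 + 1·1; 3·2 + 7·2 + (-1)·1; 1·2 + (-1)·2 + 4·1) = (17, 19, 4)
w2 = Bw1 = (5·17 + 3·19 + 1·4; 3·17 + 7·19 + (-1)·4; 1·17 + (-1)·19 + 4·4) = (146, 180, 14)
w3 = Bw2 = (1284, 1684, 22)
Bw3 = (11494, 15618, -312)
w3·Bw3 = 41052144; w3·w3 = 4484996; μ ≈ 41052144/4484996 = 9.153

9.153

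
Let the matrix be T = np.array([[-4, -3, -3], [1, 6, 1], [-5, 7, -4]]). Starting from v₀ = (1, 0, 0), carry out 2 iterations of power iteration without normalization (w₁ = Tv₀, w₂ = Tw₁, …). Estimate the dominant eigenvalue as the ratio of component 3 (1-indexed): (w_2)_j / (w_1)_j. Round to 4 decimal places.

λ ≈ -9.4000

w1 = Tv₀ = ((-4)·1 + (-3)·0 + (-3)·0; 1·1 + 6·0 + 1·0; (-5)·1 + 7·0 + (-4)·0) = (-4, 1, -5)
w2 = Tw1 = ((-4)·(-4) + (-3)·1 + (-3)·(-5); 1·(-4) + 6·1 + 1·(-5); (-5)·(-4) + 7·1 + (-4)·(-5)) = (28, -3, 47)
Ratio at component: 47 / -5 = -9.4000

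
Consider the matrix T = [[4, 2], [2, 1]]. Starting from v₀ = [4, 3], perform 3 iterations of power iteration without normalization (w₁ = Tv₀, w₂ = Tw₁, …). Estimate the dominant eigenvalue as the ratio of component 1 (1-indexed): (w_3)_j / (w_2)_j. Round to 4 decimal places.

5.0000

w1 = Tv₀ = (4·4 + 2·3; 2·4 + 1·3) = (22, 11)
w2 = Tw1 = (4·22 + 2·11; 2·22 + 1·11) = (110, 55)
w3 = Tw2 = (550, 275)
Ratio at component: 550 / 110 = 5.0000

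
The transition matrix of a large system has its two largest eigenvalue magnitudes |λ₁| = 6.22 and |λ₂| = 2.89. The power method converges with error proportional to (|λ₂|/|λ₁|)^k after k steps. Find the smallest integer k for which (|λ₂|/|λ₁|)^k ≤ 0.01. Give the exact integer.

7

|λ₂/λ₁| = 2.89/6.22 = 0.46463
Need k ≥ ln(0.01) / ln(0.46463) = -4.6052 / -0.7665 ≈ 6.008
Smallest integer k satisfying the bound: 7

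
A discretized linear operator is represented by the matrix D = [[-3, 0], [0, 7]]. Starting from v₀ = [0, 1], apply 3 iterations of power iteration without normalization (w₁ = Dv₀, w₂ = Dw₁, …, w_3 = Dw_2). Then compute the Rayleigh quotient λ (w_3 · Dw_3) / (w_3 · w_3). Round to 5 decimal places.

w1 = Dv₀ = ((-3)·0 + 0·1; 0·0 + 7·1) = (0, 7)
w2 = Dw1 = ((-3)·0 + 0·7; 0·0 + 7·7) = (0, 49)
w3 = Dw2 = (0, 343)
Dw3 = (0, 2401)
w3·Dw3 = 0·0 + 343·2401 = 823543; w3·w3 = 0·0 + 343·343 = 117649
λ ≈ 823543/117649 = 7.00000

λ ≈ 7.00000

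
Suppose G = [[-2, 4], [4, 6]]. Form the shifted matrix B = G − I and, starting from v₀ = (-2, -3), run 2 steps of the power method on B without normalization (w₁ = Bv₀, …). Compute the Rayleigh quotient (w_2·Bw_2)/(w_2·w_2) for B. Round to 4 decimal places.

6.5518

B = G − I has rows (-3, 4); (4, 5)
w1 = Bv₀ = (-6, -23)
w2 = Bw1 = (-74, -139)
Bw2 = (-334, -991)
w2·Bw2 = 162465; w2·w2 = 24797; μ ≈ 162465/24797 = 6.5518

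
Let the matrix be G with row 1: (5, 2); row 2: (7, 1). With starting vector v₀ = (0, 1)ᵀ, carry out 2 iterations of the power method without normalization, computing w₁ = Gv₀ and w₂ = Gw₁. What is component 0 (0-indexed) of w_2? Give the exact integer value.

w1 = Gv₀ = (5·0 + 2·1; 7·0 + 1·1) = (2, 1)
w2 = Gw1 = (5·2 + 2·1; 7·2 + 1·1) = (12, 15)
The requested component of w2 is 12.

12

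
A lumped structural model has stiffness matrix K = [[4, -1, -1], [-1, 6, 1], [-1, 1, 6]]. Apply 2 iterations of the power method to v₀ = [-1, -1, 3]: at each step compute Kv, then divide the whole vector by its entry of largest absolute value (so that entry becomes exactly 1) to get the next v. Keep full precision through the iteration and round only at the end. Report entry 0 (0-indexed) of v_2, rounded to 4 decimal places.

Kv0 = (-6.00000, -2.00000, 18.00000); divide by 18.00000 → v1 = (-0.33333, -0.11111, 1.00000)
Kv1 = (-2.22222, 0.66667, 6.22222); divide by 6.22222 → v2 = (-0.35714, 0.10714, 1.00000)
Requested entry of v2: -40/112 = -0.3571

-0.3571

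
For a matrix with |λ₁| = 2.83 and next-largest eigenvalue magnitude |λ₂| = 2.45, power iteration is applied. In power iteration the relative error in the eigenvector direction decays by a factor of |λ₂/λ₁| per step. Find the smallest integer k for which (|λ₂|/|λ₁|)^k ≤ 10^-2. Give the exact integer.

32

|λ₂/λ₁| = 2.45/2.83 = 0.86572
Need k ≥ ln(10^-2) / ln(0.86572) = -4.6052 / -0.1442 ≈ 31.938
Smallest integer k satisfying the bound: 32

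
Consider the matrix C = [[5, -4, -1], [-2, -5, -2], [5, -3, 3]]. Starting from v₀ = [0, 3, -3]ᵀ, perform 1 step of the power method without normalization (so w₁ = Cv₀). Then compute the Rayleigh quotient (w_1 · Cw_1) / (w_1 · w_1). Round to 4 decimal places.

w1 = Cv₀ = (5·0 + (-4)·3 + (-1)·(-3); (-2)·0 + (-5)·3 + (-2)·(-3); 5·0 + (-3)·3 + 3·(-3)) = (-9, -9, -18)
Cw1 = (9, 99, -72)
w1·Cw1 = (-9)·9 + (-9)·99 + (-18)·(-72) = 324; w1·w1 = (-9)·(-9) + (-9)·(-9) + (-18)·(-18) = 486
λ ≈ 324/486 = 0.6667

λ ≈ 0.6667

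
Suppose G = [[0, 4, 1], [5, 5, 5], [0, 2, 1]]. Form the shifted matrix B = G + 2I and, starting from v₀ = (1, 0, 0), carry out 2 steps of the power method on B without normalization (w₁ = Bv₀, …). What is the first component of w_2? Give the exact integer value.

B = G + 2I has rows (2, 4, 1); (5, 7, 5); (0, 2, 3)
w1 = Bv₀ = (2·1 + 4·0 + 1·0; 5·1 + 7·0 + 5·0; 0·1 + 2·0 + 3·0) = (2, 5, 0)
w2 = Bw1 = (2·2 + 4·5 + 1·0; 5·2 + 7·5 + 5·0; 0·2 + 2·5 + 3·0) = (24, 45, 10)
Requested component of w2: 24

24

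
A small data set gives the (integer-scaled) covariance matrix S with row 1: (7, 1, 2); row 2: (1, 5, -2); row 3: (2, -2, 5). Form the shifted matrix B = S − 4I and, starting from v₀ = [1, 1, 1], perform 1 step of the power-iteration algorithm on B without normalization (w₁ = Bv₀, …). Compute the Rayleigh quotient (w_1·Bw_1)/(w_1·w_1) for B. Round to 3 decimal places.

B = S − 4I has rows (3, 1, 2); (1, 1, -2); (2, -2, 1)
w1 = Bv₀ = (3·1 + 1·1 + 2·1; 1·1 + 1·1 + (-2)·1; 2·1 + (-2)·1 + 1·1) = (6, 0, 1)
Bw1 = (20, 4, 13)
w1·Bw1 = 133; w1·w1 = 37; μ ≈ 133/37 = 3.595

3.595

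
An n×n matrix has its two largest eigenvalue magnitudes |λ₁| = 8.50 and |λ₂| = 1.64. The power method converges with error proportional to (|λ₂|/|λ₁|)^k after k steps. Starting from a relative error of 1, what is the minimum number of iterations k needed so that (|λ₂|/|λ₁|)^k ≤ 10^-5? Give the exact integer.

7

|λ₂/λ₁| = 1.64/8.50 = 0.19294
Need k ≥ ln(10^-5) / ln(0.19294) = -11.5129 / -1.6454 ≈ 6.997
Smallest integer k satisfying the bound: 7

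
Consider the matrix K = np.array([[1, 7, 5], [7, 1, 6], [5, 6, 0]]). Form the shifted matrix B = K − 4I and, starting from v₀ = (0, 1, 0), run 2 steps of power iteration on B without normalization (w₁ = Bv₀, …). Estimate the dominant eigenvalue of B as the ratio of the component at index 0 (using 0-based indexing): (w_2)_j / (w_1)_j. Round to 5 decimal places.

μ ≈ -1.71429

B = K − 4I has rows (-3, 7, 5); (7, -3, 6); (5, 6, -4)
w1 = Bv₀ = ((-3)·0 + 7·1 + 5·0; 7·0 + (-3)·1 + 6·0; 5·0 + 6·1 + (-4)·0) = (7, -3, 6)
w2 = Bw1 = ((-3)·7 + 7·(-3) + 5·6; 7·7 + (-3)·(-3) + 6·6; 5·7 + 6·(-3) + (-4)·6) = (-12, 94, -7)
Ratio: -12/7 = -1.71429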